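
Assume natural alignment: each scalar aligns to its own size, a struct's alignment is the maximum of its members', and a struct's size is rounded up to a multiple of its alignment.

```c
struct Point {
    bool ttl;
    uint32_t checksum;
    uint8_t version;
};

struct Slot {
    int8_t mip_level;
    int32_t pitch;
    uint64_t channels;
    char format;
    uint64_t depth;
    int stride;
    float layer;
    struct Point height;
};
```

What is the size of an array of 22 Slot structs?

Point: ttl at 0 (size 1, align 1) → ends 1; pad 3 to align 4 for checksum; checksum at 4 (size 4, align 4) → ends 8; version at 8 (size 1, align 1) → ends 9; tail pad 3 to reach multiple of 4; total 12 bytes, alignment 4
mip_level at 0 (size 1, align 1) → ends 1
pad 3 to align 4 for pitch
pitch at 4 (size 4, align 4) → ends 8
channels at 8 (size 8, align 8) → ends 16
format at 16 (size 1, align 1) → ends 17
pad 7 to align 8 for depth
depth at 24 (size 8, align 8) → ends 32
stride at 32 (size 4, align 4) → ends 36
layer at 36 (size 4, align 4) → ends 40
height at 40 (size 12, align 4) → ends 52
tail pad 4 to reach multiple of 8
total 56 bytes, alignment 8
array of 22: 22 × 56 = 1232

1232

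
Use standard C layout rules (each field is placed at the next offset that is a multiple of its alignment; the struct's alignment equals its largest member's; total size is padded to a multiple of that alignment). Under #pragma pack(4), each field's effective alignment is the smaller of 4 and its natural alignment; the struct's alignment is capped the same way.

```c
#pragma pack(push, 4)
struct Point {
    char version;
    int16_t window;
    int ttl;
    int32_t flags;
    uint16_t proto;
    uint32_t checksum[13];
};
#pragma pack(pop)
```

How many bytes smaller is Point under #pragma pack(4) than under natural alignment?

0

natural layout:
  version at 0 (size 1, align 1) → ends 1
  pad 1 to align 2 for window
  window at 2 (size 2, align 2) → ends 4
  ttl at 4 (size 4, align 4) → ends 8
  flags at 8 (size 4, align 4) → ends 12
  proto at 12 (size 2, align 2) → ends 14
  pad 2 to align 4 for checksum
  checksum at 16 (size 52, align 4) → ends 68
  total 68 bytes, alignment 4
packed(4) layout:
  version at 0 (size 1, align 1) → ends 1
  pad 1 to align 2 for window
  window at 2 (size 2, align 2) → ends 4
  ttl at 4 (size 4, align 4) → ends 8
  flags at 8 (size 4, align 4) → ends 12
  proto at 12 (size 2, align 2) → ends 14
  pad 2 to align 4 for checksum
  checksum at 16 (size 52, align 4) → ends 68
  total 68 bytes, alignment 4
68 − 68 = 0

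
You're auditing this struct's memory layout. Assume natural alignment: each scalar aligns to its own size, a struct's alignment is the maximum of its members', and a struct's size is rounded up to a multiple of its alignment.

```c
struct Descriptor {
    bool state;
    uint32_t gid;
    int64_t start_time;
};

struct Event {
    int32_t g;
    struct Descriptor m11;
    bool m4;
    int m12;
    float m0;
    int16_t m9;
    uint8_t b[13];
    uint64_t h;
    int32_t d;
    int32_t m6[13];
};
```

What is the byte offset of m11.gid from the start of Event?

Descriptor: @0: state [1B, align 1] → 1; +3 pad (align 4); @4: gid [4B, align 4] → 8; @8: start_time [8B, align 8] → 16; size 16, align 8
@0: g [4B, align 4] → 4
+4 pad (align 8)
@8: m11 [16B, align 8] → 24
within Descriptor: gid at 4
8 + 4 = 12

12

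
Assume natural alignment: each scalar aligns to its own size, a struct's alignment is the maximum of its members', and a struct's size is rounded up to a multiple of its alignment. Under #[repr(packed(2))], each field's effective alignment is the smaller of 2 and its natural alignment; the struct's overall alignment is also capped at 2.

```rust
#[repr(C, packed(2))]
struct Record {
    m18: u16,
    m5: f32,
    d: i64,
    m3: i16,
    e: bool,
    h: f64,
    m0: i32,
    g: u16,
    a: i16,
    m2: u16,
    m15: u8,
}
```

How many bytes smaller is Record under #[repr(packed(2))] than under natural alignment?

natural layout:
  @0: m18 [2B, align 2] → 2
  +2 pad (align 4)
  @4: m5 [4B, align 4] → 8
  @8: d [8B, align 8] → 16
  @16: m3 [2B, align 2] → 18
  @18: e [1B, align 1] → 19
  +5 pad (align 8)
  @24: h [8B, align 8] → 32
  @32: m0 [4B, align 4] → 36
  @36: g [2B, align 2] → 38
  @38: a [2B, align 2] → 40
  @40: m2 [2B, align 2] → 42
  @42: m15 [1B, align 1] → 43
  +5 tail pad (align 8)
  size 48, align 8
packed(2) layout:
  @0: m18 [2B, align 2] → 2
  @2: m5 [4B, align 2] → 6
  @6: d [8B, align 2] → 14
  @14: m3 [2B, align 2] → 16
  @16: e [1B, align 1] → 17
  +1 pad (align 2)
  @18: h [8B, align 2] → 26
  @26: m0 [4B, align 2] → 30
  @30: g [2B, align 2] → 32
  @32: a [2B, align 2] → 34
  @34: m2 [2B, align 2] → 36
  @36: m15 [1B, align 1] → 37
  +1 tail pad (align 2)
  size 38, align 2
48 − 38 = 10

10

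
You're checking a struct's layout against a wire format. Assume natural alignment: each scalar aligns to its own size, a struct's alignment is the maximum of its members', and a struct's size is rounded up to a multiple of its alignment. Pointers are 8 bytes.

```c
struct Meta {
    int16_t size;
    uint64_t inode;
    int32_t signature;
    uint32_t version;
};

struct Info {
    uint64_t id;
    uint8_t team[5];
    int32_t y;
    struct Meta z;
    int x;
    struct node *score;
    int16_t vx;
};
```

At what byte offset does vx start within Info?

Meta: 0..2  size  (2B, 2-aligned); 2..8  -- padding (6B); 8..16  inode  (8B, 8-aligned); 16..20  signature  (4B, 4-aligned); 20..24  version  (4B, 4-aligned); sizeof = 24, alignof = 8
0..8  id  (8B, 8-aligned)
8..13  team  (5B, 1-aligned)
13..16  -- padding (3B)
16..20  y  (4B, 4-aligned)
20..24  -- padding (4B)
24..48  z  (24B, 8-aligned)
48..52  x  (4B, 4-aligned)
52..56  -- padding (4B)
56..64  score  (8B, 8-aligned)
64..66  vx  (2B, 2-aligned)

64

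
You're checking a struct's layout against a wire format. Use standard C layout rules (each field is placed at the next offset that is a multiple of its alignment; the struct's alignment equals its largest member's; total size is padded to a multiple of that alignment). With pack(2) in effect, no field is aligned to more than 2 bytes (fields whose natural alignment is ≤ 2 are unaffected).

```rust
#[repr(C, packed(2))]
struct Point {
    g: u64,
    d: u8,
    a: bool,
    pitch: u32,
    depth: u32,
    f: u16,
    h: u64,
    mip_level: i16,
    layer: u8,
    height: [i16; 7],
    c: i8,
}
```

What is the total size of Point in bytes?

0..8  g  (8B, 2-aligned)
8..9  d  (1B, 1-aligned)
9..10  a  (1B, 1-aligned)
10..14  pitch  (4B, 2-aligned)
14..18  depth  (4B, 2-aligned)
18..20  f  (2B, 2-aligned)
20..28  h  (8B, 2-aligned)
28..30  mip_level  (2B, 2-aligned)
30..31  layer  (1B, 1-aligned)
31..32  -- padding (1B)
32..46  height  (14B, 2-aligned)
46..47  c  (1B, 1-aligned)
47..48  -- tail padding (1B)
sizeof = 48, alignof = 2

48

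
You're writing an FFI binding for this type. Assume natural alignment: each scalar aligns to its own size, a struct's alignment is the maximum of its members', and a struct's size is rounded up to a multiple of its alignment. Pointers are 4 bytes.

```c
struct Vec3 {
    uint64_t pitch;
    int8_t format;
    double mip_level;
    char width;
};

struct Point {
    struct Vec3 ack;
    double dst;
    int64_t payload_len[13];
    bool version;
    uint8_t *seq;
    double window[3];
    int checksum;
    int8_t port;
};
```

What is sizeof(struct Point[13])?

Vec3: 0..8  pitch  (8B, 8-aligned); 8..9  format  (1B, 1-aligned); 9..16  -- padding (7B); 16..24  mip_level  (8B, 8-aligned); 24..25  width  (1B, 1-aligned); 25..32  -- tail padding (7B); sizeof = 32, alignof = 8
0..32  ack  (32B, 8-aligned)
32..40  dst  (8B, 8-aligned)
40..144  payload_len  (104B, 8-aligned)
144..145  version  (1B, 1-aligned)
145..148  -- padding (3B)
148..152  seq  (4B, 4-aligned)
152..176  window  (24B, 8-aligned)
176..180  checksum  (4B, 4-aligned)
180..181  port  (1B, 1-aligned)
181..184  -- tail padding (3B)
sizeof = 184, alignof = 8
array of 13: 13 × 184 = 2392

2392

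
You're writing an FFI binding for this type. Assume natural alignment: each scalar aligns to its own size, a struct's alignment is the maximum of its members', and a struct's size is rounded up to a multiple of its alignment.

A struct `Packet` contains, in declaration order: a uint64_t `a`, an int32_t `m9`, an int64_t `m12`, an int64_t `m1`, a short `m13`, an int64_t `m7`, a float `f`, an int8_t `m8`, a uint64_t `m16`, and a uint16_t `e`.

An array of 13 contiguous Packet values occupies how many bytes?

936

@0: a [8B, align 8] → 8
@8: m9 [4B, align 4] → 12
+4 pad (align 8)
@16: m12 [8B, align 8] → 24
@24: m1 [8B, align 8] → 32
@32: m13 [2B, align 2] → 34
+6 pad (align 8)
@40: m7 [8B, align 8] → 48
@48: f [4B, align 4] → 52
@52: m8 [1B, align 1] → 53
+3 pad (align 8)
@56: m16 [8B, align 8] → 64
@64: e [2B, align 2] → 66
+6 tail pad (align 8)
size 72, align 8
array of 13: 13 × 72 = 936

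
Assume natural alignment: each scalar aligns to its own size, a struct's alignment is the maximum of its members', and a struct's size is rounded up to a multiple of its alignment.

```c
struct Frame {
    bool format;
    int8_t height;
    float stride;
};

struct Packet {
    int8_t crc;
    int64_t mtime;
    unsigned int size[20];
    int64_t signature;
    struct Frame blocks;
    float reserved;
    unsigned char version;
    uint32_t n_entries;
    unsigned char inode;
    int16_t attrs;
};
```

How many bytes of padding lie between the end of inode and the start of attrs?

Frame: @0: format [1B, align 1] → 1; @1: height [1B, align 1] → 2; +2 pad (align 4); @4: stride [4B, align 4] → 8; size 8, align 4
@0: crc [1B, align 1] → 1
+7 pad (align 8)
@8: mtime [8B, align 8] → 16
@16: size [80B, align 4] → 96
@96: signature [8B, align 8] → 104
@104: blocks [8B, align 4] → 112
@112: reserved [4B, align 4] → 116
@116: version [1B, align 1] → 117
+3 pad (align 4)
@120: n_entries [4B, align 4] → 124
@124: inode [1B, align 1] → 125
+1 pad (align 2)
@126: attrs [2B, align 2] → 128

1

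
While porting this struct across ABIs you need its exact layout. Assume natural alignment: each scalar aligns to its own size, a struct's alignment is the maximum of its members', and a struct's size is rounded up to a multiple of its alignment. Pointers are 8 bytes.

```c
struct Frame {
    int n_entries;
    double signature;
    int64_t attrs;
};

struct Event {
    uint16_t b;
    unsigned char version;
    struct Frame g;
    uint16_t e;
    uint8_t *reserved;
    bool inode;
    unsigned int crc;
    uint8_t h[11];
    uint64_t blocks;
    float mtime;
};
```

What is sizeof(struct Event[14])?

1232

Frame: n_entries at 0 (size 4, align 4) → ends 4; pad 4 to align 8 for signature; signature at 8 (size 8, align 8) → ends 16; attrs at 16 (size 8, align 8) → ends 24; total 24 bytes, alignment 8
b at 0 (size 2, align 2) → ends 2
version at 2 (size 1, align 1) → ends 3
pad 5 to align 8 for g
g at 8 (size 24, align 8) → ends 32
e at 32 (size 2, align 2) → ends 34
pad 6 to align 8 for reserved
reserved at 40 (size 8, align 8) → ends 48
inode at 48 (size 1, align 1) → ends 49
pad 3 to align 4 for crc
crc at 52 (size 4, align 4) → ends 56
h at 56 (size 11, align 1) → ends 67
pad 5 to align 8 for blocks
blocks at 72 (size 8, align 8) → ends 80
mtime at 80 (size 4, align 4) → ends 84
tail pad 4 to reach multiple of 8
total 88 bytes, alignment 8
array of 14: 14 × 88 = 1232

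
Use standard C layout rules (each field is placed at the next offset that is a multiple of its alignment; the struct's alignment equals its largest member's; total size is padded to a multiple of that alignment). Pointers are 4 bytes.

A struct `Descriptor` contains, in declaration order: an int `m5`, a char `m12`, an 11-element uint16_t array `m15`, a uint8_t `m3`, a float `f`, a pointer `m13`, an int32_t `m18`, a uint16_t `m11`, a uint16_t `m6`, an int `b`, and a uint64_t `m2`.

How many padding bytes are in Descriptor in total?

m5 at 0 (size 4, align 4) → ends 4
m12 at 4 (size 1, align 1) → ends 5
pad 1 to align 2 for m15
m15 at 6 (size 22, align 2) → ends 28
m3 at 28 (size 1, align 1) → ends 29
pad 3 to align 4 for f
f at 32 (size 4, align 4) → ends 36
m13 at 36 (size 4, align 4) → ends 40
m18 at 40 (size 4, align 4) → ends 44
m11 at 44 (size 2, align 2) → ends 46
m6 at 46 (size 2, align 2) → ends 48
b at 48 (size 4, align 4) → ends 52
pad 4 to align 8 for m2
m2 at 56 (size 8, align 8) → ends 64
total 64 bytes, alignment 8
data bytes 56, size 64 → padding 8

8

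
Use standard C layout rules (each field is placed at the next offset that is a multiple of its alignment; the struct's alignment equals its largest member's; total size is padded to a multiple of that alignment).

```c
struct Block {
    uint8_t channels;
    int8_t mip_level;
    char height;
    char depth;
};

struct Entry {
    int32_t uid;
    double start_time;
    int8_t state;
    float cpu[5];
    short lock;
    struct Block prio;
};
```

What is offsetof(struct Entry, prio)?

Block: channels at 0 (size 1, align 1) → ends 1; mip_level at 1 (size 1, align 1) → ends 2; height at 2 (size 1, align 1) → ends 3; depth at 3 (size 1, align 1) → ends 4; total 4 bytes, alignment 1
uid at 0 (size 4, align 4) → ends 4
pad 4 to align 8 for start_time
start_time at 8 (size 8, align 8) → ends 16
state at 16 (size 1, align 1) → ends 17
pad 3 to align 4 for cpu
cpu at 20 (size 20, align 4) → ends 40
lock at 40 (size 2, align 2) → ends 42
prio at 42 (size 4, align 1) → ends 46

42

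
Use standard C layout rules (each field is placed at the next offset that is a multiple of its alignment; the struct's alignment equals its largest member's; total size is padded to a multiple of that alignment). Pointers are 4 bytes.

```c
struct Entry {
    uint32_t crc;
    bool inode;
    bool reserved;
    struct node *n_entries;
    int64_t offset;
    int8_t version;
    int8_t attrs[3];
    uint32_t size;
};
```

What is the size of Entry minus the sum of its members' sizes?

6

crc at 0 (size 4, align 4) → ends 4
inode at 4 (size 1, align 1) → ends 5
reserved at 5 (size 1, align 1) → ends 6
pad 2 to align 4 for n_entries
n_entries at 8 (size 4, align 4) → ends 12
pad 4 to align 8 for offset
offset at 16 (size 8, align 8) → ends 24
version at 24 (size 1, align 1) → ends 25
attrs at 25 (size 3, align 1) → ends 28
size at 28 (size 4, align 4) → ends 32
total 32 bytes, alignment 8
data bytes 26, size 32 → padding 6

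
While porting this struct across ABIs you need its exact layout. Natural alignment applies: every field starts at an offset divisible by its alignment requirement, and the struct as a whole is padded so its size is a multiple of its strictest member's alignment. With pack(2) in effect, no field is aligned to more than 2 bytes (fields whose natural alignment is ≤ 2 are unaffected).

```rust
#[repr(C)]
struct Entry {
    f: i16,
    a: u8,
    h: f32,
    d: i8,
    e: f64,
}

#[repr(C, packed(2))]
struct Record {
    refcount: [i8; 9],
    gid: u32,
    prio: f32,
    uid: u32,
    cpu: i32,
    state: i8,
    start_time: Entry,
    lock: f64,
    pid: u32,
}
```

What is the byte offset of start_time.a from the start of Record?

Entry: 0..2  f  (2B, 2-aligned); 2..3  a  (1B, 1-aligned); 3..4  -- padding (1B); 4..8  h  (4B, 4-aligned); 8..9  d  (1B, 1-aligned); 9..16  -- padding (7B); 16..24  e  (8B, 8-aligned); sizeof = 24, alignof = 8
0..9  refcount  (9B, 1-aligned)
9..10  -- padding (1B)
10..14  gid  (4B, 2-aligned)
14..18  prio  (4B, 2-aligned)
18..22  uid  (4B, 2-aligned)
22..26  cpu  (4B, 2-aligned)
26..27  state  (1B, 1-aligned)
27..28  -- padding (1B)
28..52  start_time  (24B, 2-aligned)
within Entry: a at 2
28 + 2 = 30

30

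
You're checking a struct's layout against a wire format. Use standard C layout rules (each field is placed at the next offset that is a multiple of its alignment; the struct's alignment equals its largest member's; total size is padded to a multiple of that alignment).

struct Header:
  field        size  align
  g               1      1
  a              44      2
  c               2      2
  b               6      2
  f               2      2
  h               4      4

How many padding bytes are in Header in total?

@0: g [1B, align 1] → 1
+1 pad (align 2)
@2: a [44B, align 2] → 46
@46: c [2B, align 2] → 48
@48: b [6B, align 2] → 54
@54: f [2B, align 2] → 56
@56: h [4B, align 4] → 60
size 60, align 4
data bytes 59, size 60 → padding 1

1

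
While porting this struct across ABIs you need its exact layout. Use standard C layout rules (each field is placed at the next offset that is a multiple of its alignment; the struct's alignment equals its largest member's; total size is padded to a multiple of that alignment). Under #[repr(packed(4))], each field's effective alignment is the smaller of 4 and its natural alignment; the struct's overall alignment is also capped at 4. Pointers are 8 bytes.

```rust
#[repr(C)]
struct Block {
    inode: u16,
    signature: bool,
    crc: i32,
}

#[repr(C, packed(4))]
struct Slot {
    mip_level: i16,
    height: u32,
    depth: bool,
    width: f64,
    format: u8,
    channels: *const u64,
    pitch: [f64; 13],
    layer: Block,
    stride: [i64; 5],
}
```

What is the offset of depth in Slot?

Block: inode at 0 (size 2, align 2) → ends 2; signature at 2 (size 1, align 1) → ends 3; pad 1 to align 4 for crc; crc at 4 (size 4, align 4) → ends 8; total 8 bytes, alignment 4
mip_level at 0 (size 2, align 2) → ends 2
pad 2 to align 4 for height
height at 4 (size 4, align 4) → ends 8
depth at 8 (size 1, align 1) → ends 9

8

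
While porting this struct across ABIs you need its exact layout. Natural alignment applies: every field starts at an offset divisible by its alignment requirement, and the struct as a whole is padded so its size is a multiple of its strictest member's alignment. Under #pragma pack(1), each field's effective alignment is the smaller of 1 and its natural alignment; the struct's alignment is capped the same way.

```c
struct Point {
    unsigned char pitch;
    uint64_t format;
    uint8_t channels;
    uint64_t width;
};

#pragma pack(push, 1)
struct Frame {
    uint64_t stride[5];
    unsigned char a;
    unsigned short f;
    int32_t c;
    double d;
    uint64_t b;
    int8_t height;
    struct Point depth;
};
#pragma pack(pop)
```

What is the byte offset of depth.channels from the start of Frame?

80

Point: 0..1  pitch  (1B, 1-aligned); 1..8  -- padding (7B); 8..16  format  (8B, 8-aligned); 16..17  channels  (1B, 1-aligned); 17..24  -- padding (7B); 24..32  width  (8B, 8-aligned); sizeof = 32, alignof = 8
0..40  stride  (40B, 1-aligned)
40..41  a  (1B, 1-aligned)
41..43  f  (2B, 1-aligned)
43..47  c  (4B, 1-aligned)
47..55  d  (8B, 1-aligned)
55..63  b  (8B, 1-aligned)
63..64  height  (1B, 1-aligned)
64..96  depth  (32B, 1-aligned)
within Point: channels at 16
64 + 16 = 80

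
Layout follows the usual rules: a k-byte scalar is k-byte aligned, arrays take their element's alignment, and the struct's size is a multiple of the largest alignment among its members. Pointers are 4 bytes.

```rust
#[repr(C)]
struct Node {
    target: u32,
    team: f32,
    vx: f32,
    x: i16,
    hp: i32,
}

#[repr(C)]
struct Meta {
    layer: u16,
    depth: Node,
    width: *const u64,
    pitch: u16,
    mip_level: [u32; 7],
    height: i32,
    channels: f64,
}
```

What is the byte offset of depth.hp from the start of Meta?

20

Node: target at 0 (size 4, align 4) → ends 4; team at 4 (size 4, align 4) → ends 8; vx at 8 (size 4, align 4) → ends 12; x at 12 (size 2, align 2) → ends 14; pad 2 to align 4 for hp; hp at 16 (size 4, align 4) → ends 20; total 20 bytes, alignment 4
layer at 0 (size 2, align 2) → ends 2
pad 2 to align 4 for depth
depth at 4 (size 20, align 4) → ends 24
within Node: hp at 16
4 + 16 = 20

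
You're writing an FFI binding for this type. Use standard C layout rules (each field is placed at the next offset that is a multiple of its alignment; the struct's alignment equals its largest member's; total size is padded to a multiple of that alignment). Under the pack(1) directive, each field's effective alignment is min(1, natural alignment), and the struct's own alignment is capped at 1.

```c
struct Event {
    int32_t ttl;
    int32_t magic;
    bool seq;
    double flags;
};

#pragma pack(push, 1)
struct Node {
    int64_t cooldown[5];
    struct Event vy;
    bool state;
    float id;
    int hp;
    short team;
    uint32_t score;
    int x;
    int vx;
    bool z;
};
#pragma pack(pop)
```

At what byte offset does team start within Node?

73

Event: @0: ttl [4B, align 4] → 4; @4: magic [4B, align 4] → 8; @8: seq [1B, align 1] → 9; +7 pad (align 8); @16: flags [8B, align 8] → 24; size 24, align 8
@0: cooldown [40B, align 1] → 40
@40: vy [24B, align 1] → 64
@64: state [1B, align 1] → 65
@65: id [4B, align 1] → 69
@69: hp [4B, align 1] → 73
@73: team [2B, align 1] → 75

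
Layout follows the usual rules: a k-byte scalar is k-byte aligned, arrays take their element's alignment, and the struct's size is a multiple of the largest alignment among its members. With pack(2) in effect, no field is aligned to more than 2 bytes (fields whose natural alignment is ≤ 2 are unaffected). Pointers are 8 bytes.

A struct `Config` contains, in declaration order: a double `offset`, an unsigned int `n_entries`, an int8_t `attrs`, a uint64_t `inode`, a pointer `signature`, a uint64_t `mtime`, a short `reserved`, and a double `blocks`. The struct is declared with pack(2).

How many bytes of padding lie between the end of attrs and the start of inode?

offset at 0 (size 8, align 2) → ends 8
n_entries at 8 (size 4, align 2) → ends 12
attrs at 12 (size 1, align 1) → ends 13
pad 1 to align 2 for inode
inode at 14 (size 8, align 2) → ends 22

1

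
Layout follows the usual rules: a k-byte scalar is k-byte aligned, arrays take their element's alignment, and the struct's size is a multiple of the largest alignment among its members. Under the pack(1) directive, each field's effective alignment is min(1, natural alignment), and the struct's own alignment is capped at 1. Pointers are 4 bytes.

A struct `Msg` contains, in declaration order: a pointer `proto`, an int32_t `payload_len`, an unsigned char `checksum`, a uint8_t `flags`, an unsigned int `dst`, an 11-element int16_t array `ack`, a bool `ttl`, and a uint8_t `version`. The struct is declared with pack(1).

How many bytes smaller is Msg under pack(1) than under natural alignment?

natural layout:
  0..4  proto  (4B, 4-aligned)
  4..8  payload_len  (4B, 4-aligned)
  8..9  checksum  (1B, 1-aligned)
  9..10  flags  (1B, 1-aligned)
  10..12  -- padding (2B)
  12..16  dst  (4B, 4-aligned)
  16..38  ack  (22B, 2-aligned)
  38..39  ttl  (1B, 1-aligned)
  39..40  version  (1B, 1-aligned)
  sizeof = 40, alignof = 4
packed(1) layout:
  0..4  proto  (4B, 1-aligned)
  4..8  payload_len  (4B, 1-aligned)
  8..9  checksum  (1B, 1-aligned)
  9..10  flags  (1B, 1-aligned)
  10..14  dst  (4B, 1-aligned)
  14..36  ack  (22B, 1-aligned)
  36..37  ttl  (1B, 1-aligned)
  37..38  version  (1B, 1-aligned)
  sizeof = 38, alignof = 1
40 − 38 = 2

2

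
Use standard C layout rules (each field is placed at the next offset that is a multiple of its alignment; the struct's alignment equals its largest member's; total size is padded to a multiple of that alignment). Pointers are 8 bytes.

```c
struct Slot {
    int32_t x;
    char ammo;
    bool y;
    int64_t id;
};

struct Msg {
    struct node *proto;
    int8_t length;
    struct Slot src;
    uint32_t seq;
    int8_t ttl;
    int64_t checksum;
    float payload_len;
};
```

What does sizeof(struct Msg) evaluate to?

56

Slot: 0..4  x  (4B, 4-aligned); 4..5  ammo  (1B, 1-aligned); 5..6  y  (1B, 1-aligned); 6..8  -- padding (2B); 8..16  id  (8B, 8-aligned); sizeof = 16, alignof = 8
0..8  proto  (8B, 8-aligned)
8..9  length  (1B, 1-aligned)
9..16  -- padding (7B)
16..32  src  (16B, 8-aligned)
32..36  seq  (4B, 4-aligned)
36..37  ttl  (1B, 1-aligned)
37..40  -- padding (3B)
40..48  checksum  (8B, 8-aligned)
48..52  payload_len  (4B, 4-aligned)
52..56  -- tail padding (4B)
sizeof = 56, alignof = 8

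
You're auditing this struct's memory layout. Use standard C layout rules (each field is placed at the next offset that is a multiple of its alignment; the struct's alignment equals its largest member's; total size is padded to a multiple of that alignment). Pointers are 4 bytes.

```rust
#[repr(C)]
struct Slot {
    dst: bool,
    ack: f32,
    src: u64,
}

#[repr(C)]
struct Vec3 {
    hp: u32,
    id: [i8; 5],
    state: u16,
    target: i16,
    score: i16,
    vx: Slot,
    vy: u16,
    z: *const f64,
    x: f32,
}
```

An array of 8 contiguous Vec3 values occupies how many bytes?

384

Slot: @0: dst [1B, align 1] → 1; +3 pad (align 4); @4: ack [4B, align 4] → 8; @8: src [8B, align 8] → 16; size 16, align 8
@0: hp [4B, align 4] → 4
@4: id [5B, align 1] → 9
+1 pad (align 2)
@10: state [2B, align 2] → 12
@12: target [2B, align 2] → 14
@14: score [2B, align 2] → 16
@16: vx [16B, align 8] → 32
@32: vy [2B, align 2] → 34
+2 pad (align 4)
@36: z [4B, align 4] → 40
@40: x [4B, align 4] → 44
+4 tail pad (align 8)
size 48, align 8
array of 8: 8 × 48 = 384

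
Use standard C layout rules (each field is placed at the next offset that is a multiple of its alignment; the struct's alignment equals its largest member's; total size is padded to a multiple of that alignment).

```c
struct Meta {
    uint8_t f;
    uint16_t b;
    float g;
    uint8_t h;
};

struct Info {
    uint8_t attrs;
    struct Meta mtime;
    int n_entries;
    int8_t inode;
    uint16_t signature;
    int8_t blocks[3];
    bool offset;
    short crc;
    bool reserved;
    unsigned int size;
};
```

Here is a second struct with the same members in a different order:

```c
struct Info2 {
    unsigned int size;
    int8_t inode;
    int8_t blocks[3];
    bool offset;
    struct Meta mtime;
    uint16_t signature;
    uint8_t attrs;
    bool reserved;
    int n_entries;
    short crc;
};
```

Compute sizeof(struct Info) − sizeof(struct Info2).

0

Meta: f at 0 (size 1, align 1) → ends 1; pad 1 to align 2 for b; b at 2 (size 2, align 2) → ends 4; g at 4 (size 4, align 4) → ends 8; h at 8 (size 1, align 1) → ends 9; tail pad 3 to reach multiple of 4; total 12 bytes, alignment 4
attrs at 0 (size 1, align 1) → ends 1
pad 3 to align 4 for mtime
mtime at 4 (size 12, align 4) → ends 16
n_entries at 16 (size 4, align 4) → ends 20
inode at 20 (size 1, align 1) → ends 21
pad 1 to align 2 for signature
signature at 22 (size 2, align 2) → ends 24
blocks at 24 (size 3, align 1) → ends 27
offset at 27 (size 1, align 1) → ends 28
crc at 28 (size 2, align 2) → ends 30
reserved at 30 (size 1, align 1) → ends 31
pad 1 to align 4 for size
size at 32 (size 4, align 4) → ends 36
total 36 bytes, alignment 4
— Info2 —
size at 0 (size 4, align 4) → ends 4
inode at 4 (size 1, align 1) → ends 5
blocks at 5 (size 3, align 1) → ends 8
offset at 8 (size 1, align 1) → ends 9
pad 3 to align 4 for mtime
mtime at 12 (size 12, align 4) → ends 24
signature at 24 (size 2, align 2) → ends 26
attrs at 26 (size 1, align 1) → ends 27
reserved at 27 (size 1, align 1) → ends 28
n_entries at 28 (size 4, align 4) → ends 32
crc at 32 (size 2, align 2) → ends 34
tail pad 2 to reach multiple of 4
total 36 bytes, alignment 4
36 − 36 = 0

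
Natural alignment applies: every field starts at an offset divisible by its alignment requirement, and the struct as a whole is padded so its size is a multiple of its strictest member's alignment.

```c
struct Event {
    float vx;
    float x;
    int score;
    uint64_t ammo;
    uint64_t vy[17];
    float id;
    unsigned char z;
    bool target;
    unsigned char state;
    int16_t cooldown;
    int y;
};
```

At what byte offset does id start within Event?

vx at 0 (size 4, align 4) → ends 4
x at 4 (size 4, align 4) → ends 8
score at 8 (size 4, align 4) → ends 12
pad 4 to align 8 for ammo
ammo at 16 (size 8, align 8) → ends 24
vy at 24 (size 136, align 8) → ends 160
id at 160 (size 4, align 4) → ends 164

160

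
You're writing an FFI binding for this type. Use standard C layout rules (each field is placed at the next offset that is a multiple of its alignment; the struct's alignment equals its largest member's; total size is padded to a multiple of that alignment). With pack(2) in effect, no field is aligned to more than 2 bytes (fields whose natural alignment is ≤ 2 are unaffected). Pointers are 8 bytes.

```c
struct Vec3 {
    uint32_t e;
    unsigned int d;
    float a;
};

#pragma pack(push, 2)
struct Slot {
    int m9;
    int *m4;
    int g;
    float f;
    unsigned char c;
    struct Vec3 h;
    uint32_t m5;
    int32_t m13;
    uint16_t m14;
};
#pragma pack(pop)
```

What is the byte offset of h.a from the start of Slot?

30

Vec3: e at 0 (size 4, align 4) → ends 4; d at 4 (size 4, align 4) → ends 8; a at 8 (size 4, align 4) → ends 12; total 12 bytes, alignment 4
m9 at 0 (size 4, align 2) → ends 4
m4 at 4 (size 8, align 2) → ends 12
g at 12 (size 4, align 2) → ends 16
f at 16 (size 4, align 2) → ends 20
c at 20 (size 1, align 1) → ends 21
pad 1 to align 2 for h
h at 22 (size 12, align 2) → ends 34
within Vec3: a at 8
22 + 8 = 30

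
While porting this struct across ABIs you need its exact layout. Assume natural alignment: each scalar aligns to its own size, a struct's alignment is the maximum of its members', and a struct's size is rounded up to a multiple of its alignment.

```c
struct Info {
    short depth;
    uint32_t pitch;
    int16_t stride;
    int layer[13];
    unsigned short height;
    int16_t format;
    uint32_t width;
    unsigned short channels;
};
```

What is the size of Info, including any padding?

0..2  depth  (2B, 2-aligned)
2..4  -- padding (2B)
4..8  pitch  (4B, 4-aligned)
8..10  stride  (2B, 2-aligned)
10..12  -- padding (2B)
12..64  layer  (52B, 4-aligned)
64..66  height  (2B, 2-aligned)
66..68  format  (2B, 2-aligned)
68..72  width  (4B, 4-aligned)
72..74  channels  (2B, 2-aligned)
74..76  -- tail padding (2B)
sizeof = 76, alignof = 4

76 bytes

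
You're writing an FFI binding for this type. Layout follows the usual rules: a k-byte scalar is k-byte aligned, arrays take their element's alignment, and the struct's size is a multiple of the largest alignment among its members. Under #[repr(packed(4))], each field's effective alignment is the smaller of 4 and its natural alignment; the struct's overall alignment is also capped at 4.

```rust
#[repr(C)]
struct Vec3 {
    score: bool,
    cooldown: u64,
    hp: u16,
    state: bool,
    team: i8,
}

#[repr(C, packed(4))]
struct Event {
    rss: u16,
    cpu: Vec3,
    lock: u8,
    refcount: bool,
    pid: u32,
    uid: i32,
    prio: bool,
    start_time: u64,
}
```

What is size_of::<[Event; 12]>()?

Vec3: @0: score [1B, align 1] → 1; +7 pad (align 8); @8: cooldown [8B, align 8] → 16; @16: hp [2B, align 2] → 18; @18: state [1B, align 1] → 19; @19: team [1B, align 1] → 20; +4 tail pad (align 8); size 24, align 8
@0: rss [2B, align 2] → 2
+2 pad (align 4)
@4: cpu [24B, align 4] → 28
@28: lock [1B, align 1] → 29
@29: refcount [1B, align 1] → 30
+2 pad (align 4)
@32: pid [4B, align 4] → 36
@36: uid [4B, align 4] → 40
@40: prio [1B, align 1] → 41
+3 pad (align 4)
@44: start_time [8B, align 4] → 52
size 52, align 4
array of 12: 12 × 52 = 624

624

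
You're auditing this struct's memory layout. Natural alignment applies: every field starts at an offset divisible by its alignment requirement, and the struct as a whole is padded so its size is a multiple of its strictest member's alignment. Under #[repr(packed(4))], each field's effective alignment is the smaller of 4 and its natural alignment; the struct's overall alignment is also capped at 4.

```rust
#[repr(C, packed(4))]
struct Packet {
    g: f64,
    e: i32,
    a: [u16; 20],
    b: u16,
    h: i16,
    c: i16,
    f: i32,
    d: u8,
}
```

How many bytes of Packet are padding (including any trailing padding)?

5

0..8  g  (8B, 4-aligned)
8..12  e  (4B, 4-aligned)
12..52  a  (40B, 2-aligned)
52..54  b  (2B, 2-aligned)
54..56  h  (2B, 2-aligned)
56..58  c  (2B, 2-aligned)
58..60  -- padding (2B)
60..64  f  (4B, 4-aligned)
64..65  d  (1B, 1-aligned)
65..68  -- tail padding (3B)
sizeof = 68, alignof = 4
data bytes 63, size 68 → padding 5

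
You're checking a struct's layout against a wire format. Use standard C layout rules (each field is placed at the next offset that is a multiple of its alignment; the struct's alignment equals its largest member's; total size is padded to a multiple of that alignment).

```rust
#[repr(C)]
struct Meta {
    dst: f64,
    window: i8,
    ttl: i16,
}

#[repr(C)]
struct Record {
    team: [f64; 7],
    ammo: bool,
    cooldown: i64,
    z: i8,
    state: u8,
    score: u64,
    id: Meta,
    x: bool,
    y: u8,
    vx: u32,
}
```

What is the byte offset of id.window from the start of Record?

96

Meta: 0..8  dst  (8B, 8-aligned); 8..9  window  (1B, 1-aligned); 9..10  -- padding (1B); 10..12  ttl  (2B, 2-aligned); 12..16  -- tail padding (4B); sizeof = 16, alignof = 8
0..56  team  (56B, 8-aligned)
56..57  ammo  (1B, 1-aligned)
57..64  -- padding (7B)
64..72  cooldown  (8B, 8-aligned)
72..73  z  (1B, 1-aligned)
73..74  state  (1B, 1-aligned)
74..80  -- padding (6B)
80..88  score  (8B, 8-aligned)
88..104  id  (16B, 8-aligned)
within Meta: window at 8
88 + 8 = 96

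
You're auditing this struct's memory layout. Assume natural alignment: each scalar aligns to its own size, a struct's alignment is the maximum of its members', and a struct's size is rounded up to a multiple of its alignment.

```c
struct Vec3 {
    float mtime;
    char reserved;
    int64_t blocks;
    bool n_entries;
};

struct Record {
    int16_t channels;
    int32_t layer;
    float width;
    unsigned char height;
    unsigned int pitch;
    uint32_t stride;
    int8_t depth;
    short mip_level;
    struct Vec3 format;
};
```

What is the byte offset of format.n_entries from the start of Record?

48

Vec3: 0..4  mtime  (4B, 4-aligned); 4..5  reserved  (1B, 1-aligned); 5..8  -- padding (3B); 8..16  blocks  (8B, 8-aligned); 16..17  n_entries  (1B, 1-aligned); 17..24  -- tail padding (7B); sizeof = 24, alignof = 8
0..2  channels  (2B, 2-aligned)
2..4  -- padding (2B)
4..8  layer  (4B, 4-aligned)
8..12  width  (4B, 4-aligned)
12..13  height  (1B, 1-aligned)
13..16  -- padding (3B)
16..20  pitch  (4B, 4-aligned)
20..24  stride  (4B, 4-aligned)
24..25  depth  (1B, 1-aligned)
25..26  -- padding (1B)
26..28  mip_level  (2B, 2-aligned)
28..32  -- padding (4B)
32..56  format  (24B, 8-aligned)
within Vec3: n_entries at 16
32 + 16 = 48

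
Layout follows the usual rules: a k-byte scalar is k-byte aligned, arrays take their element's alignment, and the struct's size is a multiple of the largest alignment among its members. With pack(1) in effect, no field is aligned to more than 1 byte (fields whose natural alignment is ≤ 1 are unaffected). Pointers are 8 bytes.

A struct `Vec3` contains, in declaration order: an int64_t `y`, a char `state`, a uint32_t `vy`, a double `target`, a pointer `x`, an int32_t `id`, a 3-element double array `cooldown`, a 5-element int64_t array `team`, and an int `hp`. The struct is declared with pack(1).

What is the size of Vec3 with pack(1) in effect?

@0: y [8B, align 1] → 8
@8: state [1B, align 1] → 9
@9: vy [4B, align 1] → 13
@13: target [8B, align 1] → 21
@21: x [8B, align 1] → 29
@29: id [4B, align 1] → 33
@33: cooldown [24B, align 1] → 57
@57: team [40B, align 1] → 97
@97: hp [4B, align 1] → 101
size 101, align 1

101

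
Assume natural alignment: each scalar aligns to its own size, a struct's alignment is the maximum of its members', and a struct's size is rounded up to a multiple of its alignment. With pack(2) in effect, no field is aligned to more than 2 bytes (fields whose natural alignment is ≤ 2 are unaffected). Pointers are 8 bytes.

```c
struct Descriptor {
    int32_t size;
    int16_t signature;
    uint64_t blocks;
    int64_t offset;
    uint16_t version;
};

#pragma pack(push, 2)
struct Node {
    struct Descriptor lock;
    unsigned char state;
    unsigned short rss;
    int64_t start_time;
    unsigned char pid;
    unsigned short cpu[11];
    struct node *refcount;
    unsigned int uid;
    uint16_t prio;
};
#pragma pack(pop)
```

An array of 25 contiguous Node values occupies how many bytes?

2050

Descriptor: size at 0 (size 4, align 4) → ends 4; signature at 4 (size 2, align 2) → ends 6; pad 2 to align 8 for blocks; blocks at 8 (size 8, align 8) → ends 16; offset at 16 (size 8, align 8) → ends 24; version at 24 (size 2, align 2) → ends 26; tail pad 6 to reach multiple of 8; total 32 bytes, alignment 8
lock at 0 (size 32, align 2) → ends 32
state at 32 (size 1, align 1) → ends 33
pad 1 to align 2 for rss
rss at 34 (size 2, align 2) → ends 36
start_time at 36 (size 8, align 2) → ends 44
pid at 44 (size 1, align 1) → ends 45
pad 1 to align 2 for cpu
cpu at 46 (size 22, align 2) → ends 68
refcount at 68 (size 8, align 2) → ends 76
uid at 76 (size 4, align 2) → ends 80
prio at 80 (size 2, align 2) → ends 82
total 82 bytes, alignment 2
array of 25: 25 × 82 = 2050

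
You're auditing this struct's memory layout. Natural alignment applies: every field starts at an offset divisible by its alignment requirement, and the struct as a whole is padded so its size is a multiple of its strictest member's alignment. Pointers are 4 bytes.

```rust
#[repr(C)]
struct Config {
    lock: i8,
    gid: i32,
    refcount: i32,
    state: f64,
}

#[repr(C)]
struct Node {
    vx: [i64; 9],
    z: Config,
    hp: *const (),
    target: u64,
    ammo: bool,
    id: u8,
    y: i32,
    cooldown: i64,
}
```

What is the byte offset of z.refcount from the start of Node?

Config: @0: lock [1B, align 1] → 1; +3 pad (align 4); @4: gid [4B, align 4] → 8; @8: refcount [4B, align 4] → 12; +4 pad (align 8); @16: state [8B, align 8] → 24; size 24, align 8
@0: vx [72B, align 8] → 72
@72: z [24B, align 8] → 96
within Config: refcount at 8
72 + 8 = 80

80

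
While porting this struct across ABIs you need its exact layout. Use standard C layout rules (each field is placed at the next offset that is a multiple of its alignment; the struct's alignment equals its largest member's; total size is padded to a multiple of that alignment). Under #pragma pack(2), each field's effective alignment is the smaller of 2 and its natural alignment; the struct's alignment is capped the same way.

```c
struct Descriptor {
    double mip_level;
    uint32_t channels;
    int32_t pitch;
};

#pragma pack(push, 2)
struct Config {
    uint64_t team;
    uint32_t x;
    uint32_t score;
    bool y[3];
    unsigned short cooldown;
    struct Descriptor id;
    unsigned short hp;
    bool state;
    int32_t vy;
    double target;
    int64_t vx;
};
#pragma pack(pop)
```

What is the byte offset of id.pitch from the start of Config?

Descriptor: mip_level at 0 (size 8, align 8) → ends 8; channels at 8 (size 4, align 4) → ends 12; pitch at 12 (size 4, align 4) → ends 16; total 16 bytes, alignment 8
team at 0 (size 8, align 2) → ends 8
x at 8 (size 4, align 2) → ends 12
score at 12 (size 4, align 2) → ends 16
y at 16 (size 3, align 1) → ends 19
pad 1 to align 2 for cooldown
cooldown at 20 (size 2, align 2) → ends 22
id at 22 (size 16, align 2) → ends 38
within Descriptor: pitch at 12
22 + 12 = 34

34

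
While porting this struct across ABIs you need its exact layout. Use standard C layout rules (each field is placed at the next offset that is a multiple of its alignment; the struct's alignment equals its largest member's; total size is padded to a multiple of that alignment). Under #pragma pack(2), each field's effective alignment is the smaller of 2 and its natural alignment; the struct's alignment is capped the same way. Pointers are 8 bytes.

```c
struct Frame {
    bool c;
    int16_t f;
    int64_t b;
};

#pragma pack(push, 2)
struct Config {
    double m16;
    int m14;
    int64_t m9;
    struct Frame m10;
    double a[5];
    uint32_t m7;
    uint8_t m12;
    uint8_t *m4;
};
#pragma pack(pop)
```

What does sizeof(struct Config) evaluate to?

Frame: 0..1  c  (1B, 1-aligned); 1..2  -- padding (1B); 2..4  f  (2B, 2-aligned); 4..8  -- padding (4B); 8..16  b  (8B, 8-aligned); sizeof = 16, alignof = 8
0..8  m16  (8B, 2-aligned)
8..12  m14  (4B, 2-aligned)
12..20  m9  (8B, 2-aligned)
20..36  m10  (16B, 2-aligned)
36..76  a  (40B, 2-aligned)
76..80  m7  (4B, 2-aligned)
80..81  m12  (1B, 1-aligned)
81..82  -- padding (1B)
82..90  m4  (8B, 2-aligned)
sizeof = 90, alignof = 2

90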